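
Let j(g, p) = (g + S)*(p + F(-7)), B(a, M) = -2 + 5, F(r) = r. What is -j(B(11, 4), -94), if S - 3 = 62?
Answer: 6868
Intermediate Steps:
S = 65 (S = 3 + 62 = 65)
B(a, M) = 3
j(g, p) = (-7 + p)*(65 + g) (j(g, p) = (g + 65)*(p - 7) = (65 + g)*(-7 + p) = (-7 + p)*(65 + g))
-j(B(11, 4), -94) = -(-455 - 7*3 + 65*(-94) + 3*(-94)) = -(-455 - 21 - 6110 - 282) = -1*(-6868) = 6868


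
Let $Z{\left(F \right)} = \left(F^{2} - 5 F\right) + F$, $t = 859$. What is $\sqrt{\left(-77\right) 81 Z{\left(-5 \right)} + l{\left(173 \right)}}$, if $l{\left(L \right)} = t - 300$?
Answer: $i \sqrt{280106} \approx 529.25 i$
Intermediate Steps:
$Z{\left(F \right)} = F^{2} - 4 F$
$l{\left(L \right)} = 559$ ($l{\left(L \right)} = 859 - 300 = 559$)
$\sqrt{\left(-77\right) 81 Z{\left(-5 \right)} + l{\left(173 \right)}} = \sqrt{\left(-77\right) 81 \left(- 5 \left(-4 - 5\right)\right) + 559} = \sqrt{- 6237 \left(\left(-5\right) \left(-9\right)\right) + 559} = \sqrt{\left(-6237\right) 45 + 559} = \sqrt{-280665 + 559} = \sqrt{-280106} = i \sqrt{280106}$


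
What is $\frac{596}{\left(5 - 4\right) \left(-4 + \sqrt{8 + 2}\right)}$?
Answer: $- \frac{1192}{3} - \frac{298 \sqrt{10}}{3} \approx -711.45$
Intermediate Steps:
$\frac{596}{\left(5 - 4\right) \left(-4 + \sqrt{8 + 2}\right)} = \frac{596}{\left(5 - 4\right) \left(-4 + \sqrt{10}\right)} = \frac{596}{1 \left(-4 + \sqrt{10}\right)} = \frac{596}{-4 + \sqrt{10}}$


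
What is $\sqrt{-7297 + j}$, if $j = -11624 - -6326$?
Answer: $i \sqrt{12595} \approx 112.23 i$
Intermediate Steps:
$j = -5298$ ($j = -11624 + 6326 = -5298$)
$\sqrt{-7297 + j} = \sqrt{-7297 - 5298} = \sqrt{-12595} = i \sqrt{12595}$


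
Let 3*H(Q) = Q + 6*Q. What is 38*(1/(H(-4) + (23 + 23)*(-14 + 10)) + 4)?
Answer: 44023/290 ≈ 151.80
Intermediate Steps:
H(Q) = 7*Q/3 (H(Q) = (Q + 6*Q)/3 = (7*Q)/3 = 7*Q/3)
38*(1/(H(-4) + (23 + 23)*(-14 + 10)) + 4) = 38*(1/((7/3)*(-4) + (23 + 23)*(-14 + 10)) + 4) = 38*(1/(-28/3 + 46*(-4)) + 4) = 38*(1/(-28/3 - 184) + 4) = 38*(1/(-580/3) + 4) = 38*(-3/580 + 4) = 38*(2317/580) = 44023/290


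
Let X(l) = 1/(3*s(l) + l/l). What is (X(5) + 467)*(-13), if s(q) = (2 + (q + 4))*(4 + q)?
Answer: -1809171/298 ≈ -6071.0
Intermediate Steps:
s(q) = (4 + q)*(6 + q) (s(q) = (2 + (4 + q))*(4 + q) = (6 + q)*(4 + q) = (4 + q)*(6 + q))
X(l) = 1/(73 + 3*l**2 + 30*l) (X(l) = 1/(3*(24 + l**2 + 10*l) + l/l) = 1/((72 + 3*l**2 + 30*l) + 1) = 1/(73 + 3*l**2 + 30*l))
(X(5) + 467)*(-13) = (1/(73 + 3*5**2 + 30*5) + 467)*(-13) = (1/(73 + 3*25 + 150) + 467)*(-13) = (1/(73 + 75 + 150) + 467)*(-13) = (1/298 + 467)*(-13) = (139167/298)*(-13) = -1809171/298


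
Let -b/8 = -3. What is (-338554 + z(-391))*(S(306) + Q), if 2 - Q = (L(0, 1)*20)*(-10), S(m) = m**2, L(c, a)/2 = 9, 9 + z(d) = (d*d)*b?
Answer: 323859035278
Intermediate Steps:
b = 24 (b = -8*(-3) = 24)
z(d) = -9 + 24*d**2 (z(d) = -9 + (d*d)*24 = -9 + d**2*24 = -9 + 24*d**2)
L(c, a) = 18 (L(c, a) = 2*9 = 18)
Q = 3602 (Q = 2 - 18*20*(-10) = 2 - 360*(-10) = 2 - 1*(-3600) = 2 + 3600 = 3602)
(-338554 + z(-391))*(S(306) + Q) = (-338554 + (-9 + 24*(-391)**2))*(306**2 + 3602) = (-338554 + (-9 + 24*152881))*(93636 + 3602) = (-338554 + (-9 + 3669144))*97238 = (-338554 + 3669135)*97238 = 3330581*97238 = 323859035278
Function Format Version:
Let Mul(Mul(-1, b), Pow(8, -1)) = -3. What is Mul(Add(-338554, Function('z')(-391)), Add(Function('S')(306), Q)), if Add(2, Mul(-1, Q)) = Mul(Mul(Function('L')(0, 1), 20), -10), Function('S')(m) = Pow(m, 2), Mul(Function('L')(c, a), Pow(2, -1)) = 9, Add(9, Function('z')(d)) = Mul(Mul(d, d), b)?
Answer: 323859035278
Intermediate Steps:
b = 24 (b = Mul(-8, -3) = 24)
Function('z')(d) = Add(-9, Mul(24, Pow(d, 2))) (Function('z')(d) = Add(-9, Mul(Mul(d, d), 24)) = Add(-9, Mul(Pow(d, 2), 24)) = Add(-9, Mul(24, Pow(d, 2))))
Function('L')(c, a) = 18 (Function('L')(c, a) = Mul(2, 9) = 18)
Q = 3602 (Q = Add(2, Mul(-1, Mul(Mul(18, 20), -10))) = Add(2, Mul(-1, Mul(360, -10))) = Add(2, Mul(-1, -3600)) = Add(2, 3600) = 3602)
Mul(Add(-338554, Function('z')(-391)), Add(Function('S')(306), Q)) = Mul(Add(-338554, Add(-9, Mul(24, Pow(-391, 2)))), Add(Pow(306, 2), 3602)) = Mul(Add(-338554, Add(-9, Mul(24, 152881))), Add(93636, 3602)) = Mul(Add(-338554, Add(-9, 3669144)), 97238) = Mul(Add(-338554, 3669135), 97238) = Mul(3330581, 97238) = 323859035278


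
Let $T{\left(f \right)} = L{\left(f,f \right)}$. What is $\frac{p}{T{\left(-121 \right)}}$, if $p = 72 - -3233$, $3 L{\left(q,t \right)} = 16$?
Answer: $\frac{9915}{16} \approx 619.69$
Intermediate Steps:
$L{\left(q,t \right)} = \frac{16}{3}$ ($L{\left(q,t \right)} = \frac{1}{3} \cdot 16 = \frac{16}{3}$)
$T{\left(f \right)} = \frac{16}{3}$
$p = 3305$ ($p = 72 + 3233 = 3305$)
$\frac{p}{T{\left(-121 \right)}} = \frac{3305}{\frac{16}{3}} = 3305 \cdot \frac{3}{16} = \frac{9915}{16}$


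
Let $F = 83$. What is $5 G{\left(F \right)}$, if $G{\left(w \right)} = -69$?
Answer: $-345$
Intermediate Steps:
$5 G{\left(F \right)} = 5 \left(-69\right) = -345$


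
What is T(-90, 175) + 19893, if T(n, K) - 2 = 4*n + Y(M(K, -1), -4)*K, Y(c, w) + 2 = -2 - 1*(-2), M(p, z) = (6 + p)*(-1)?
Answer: 19185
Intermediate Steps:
M(p, z) = -6 - p
Y(c, w) = -2 (Y(c, w) = -2 + (-2 - 1*(-2)) = -2 + (-2 + 2) = -2 + 0 = -2)
T(n, K) = 2 - 2*K + 4*n (T(n, K) = 2 + (4*n - 2*K) = 2 + (-2*K + 4*n) = 2 - 2*K + 4*n)
T(-90, 175) + 19893 = (2 - 2*175 + 4*(-90)) + 19893 = (2 - 350 - 360) + 19893 = -708 + 19893 = 19185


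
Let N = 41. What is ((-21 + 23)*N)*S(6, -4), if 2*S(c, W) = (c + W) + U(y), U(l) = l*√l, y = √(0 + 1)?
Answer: 123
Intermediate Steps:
y = 1 (y = √1 = 1)
U(l) = l^(3/2)
S(c, W) = ½ + W/2 + c/2 (S(c, W) = ((c + W) + 1^(3/2))/2 = ((W + c) + 1)/2 = (1 + W + c)/2 = ½ + W/2 + c/2)
((-21 + 23)*N)*S(6, -4) = ((-21 + 23)*41)*(½ + (½)*(-4) + (½)*6) = (2*41)*(½ - 2 + 3) = 82*(3/2) = 123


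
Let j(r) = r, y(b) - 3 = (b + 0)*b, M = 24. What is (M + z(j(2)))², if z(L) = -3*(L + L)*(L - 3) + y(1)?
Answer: 1600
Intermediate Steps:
y(b) = 3 + b² (y(b) = 3 + (b + 0)*b = 3 + b*b = 3 + b²)
z(L) = 4 - 6*L*(-3 + L) (z(L) = -3*(L + L)*(L - 3) + (3 + 1²) = -3*2*L*(-3 + L) + (3 + 1) = -6*L*(-3 + L) + 4 = 4 - 6*L*(-3 + L))
(M + z(j(2)))² = (24 + (4 - 6*2² + 18*2))² = (24 + (4 - 6*4 + 36))² = (24 + (4 - 24 + 36))² = (24 + 16)² = 40² = 1600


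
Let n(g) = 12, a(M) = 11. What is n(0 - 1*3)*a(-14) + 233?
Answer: 365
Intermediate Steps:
n(0 - 1*3)*a(-14) + 233 = 12*11 + 233 = 132 + 233 = 365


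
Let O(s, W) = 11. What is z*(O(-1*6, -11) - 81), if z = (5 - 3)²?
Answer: -280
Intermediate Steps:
z = 4 (z = 2² = 4)
z*(O(-1*6, -11) - 81) = 4*(11 - 81) = 4*(-70) = -280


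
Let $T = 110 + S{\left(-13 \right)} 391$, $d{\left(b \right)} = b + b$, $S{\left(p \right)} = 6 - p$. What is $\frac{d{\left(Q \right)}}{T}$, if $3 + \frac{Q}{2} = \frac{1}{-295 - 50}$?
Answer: $- \frac{592}{371565} \approx -0.0015933$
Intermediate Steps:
$Q = - \frac{2072}{345}$ ($Q = -6 + \frac{2}{-295 - 50} = -6 + \frac{2}{-345} = -6 + 2 \left(- \frac{1}{345}\right) = -6 - \frac{2}{345} = - \frac{2072}{345} \approx -6.0058$)
$d{\left(b \right)} = 2 b$
$T = 7539$ ($T = 110 + \left(6 - -13\right) 391 = 110 + \left(6 + 13\right) 391 = 110 + 19 \cdot 391 = 110 + 7429 = 7539$)
$\frac{d{\left(Q \right)}}{T} = \frac{2 \left(- \frac{2072}{345}\right)}{7539} = \left(- \frac{4144}{345}\right) \frac{1}{7539} = - \frac{592}{371565}$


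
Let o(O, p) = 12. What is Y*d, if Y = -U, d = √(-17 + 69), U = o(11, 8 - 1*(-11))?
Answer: -24*√13 ≈ -86.533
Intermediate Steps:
U = 12
d = 2*√13 (d = √52 = 2*√13 ≈ 7.2111)
Y = -12 (Y = -1*12 = -12)
Y*d = -24*√13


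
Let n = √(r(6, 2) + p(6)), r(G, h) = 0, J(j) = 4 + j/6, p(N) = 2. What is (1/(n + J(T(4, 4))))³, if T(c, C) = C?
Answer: 23625/1409938 - 24543*√2/2819876 ≈ 0.0044473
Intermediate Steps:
J(j) = 4 + j/6 (J(j) = 4 + j*(⅙) = 4 + j/6)
n = √2 (n = √(0 + 2) = √2 ≈ 1.4142)
(1/(n + J(T(4, 4))))³ = (1/(√2 + (4 + (⅙)*4)))³ = (1/(√2 + (4 + ⅔)))³ = (1/(√2 + 14/3))³ = (1/(14/3 + √2))³ = (14/3 + √2)⁻³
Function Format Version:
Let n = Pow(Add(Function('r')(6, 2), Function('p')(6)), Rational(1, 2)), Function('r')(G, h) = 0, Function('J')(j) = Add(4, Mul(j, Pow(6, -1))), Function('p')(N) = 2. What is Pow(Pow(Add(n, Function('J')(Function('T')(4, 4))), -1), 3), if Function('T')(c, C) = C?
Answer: Add(Rational(23625, 1409938), Mul(Rational(-24543, 2819876), Pow(2, Rational(1, 2)))) ≈ 0.0044473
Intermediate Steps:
Function('J')(j) = Add(4, Mul(Rational(1, 6), j)) (Function('J')(j) = Add(4, Mul(j, Rational(1, 6))) = Add(4, Mul(Rational(1, 6), j)))
n = Pow(2, Rational(1, 2)) (n = Pow(Add(0, 2), Rational(1, 2)) = Pow(2, Rational(1, 2)) ≈ 1.4142)
Pow(Pow(Add(n, Function('J')(Function('T')(4, 4))), -1), 3) = Pow(Pow(Add(Pow(2, Rational(1, 2)), Add(4, Mul(Rational(1, 6), 4))), -1), 3) = Pow(Pow(Add(Pow(2, Rational(1, 2)), Add(4, Rational(2, 3))), -1), 3) = Pow(Pow(Add(Pow(2, Rational(1, 2)), Rational(14, 3)), -1), 3) = Pow(Pow(Add(Rational(14, 3), Pow(2, Rational(1, 2))), -1), 3) = Pow(Add(Rational(14, 3), Pow(2, Rational(1, 2))), -3)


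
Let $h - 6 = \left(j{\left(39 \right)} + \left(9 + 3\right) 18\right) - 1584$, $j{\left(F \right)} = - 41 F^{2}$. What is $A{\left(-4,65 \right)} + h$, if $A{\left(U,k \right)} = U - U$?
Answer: $-63723$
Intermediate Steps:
$A{\left(U,k \right)} = 0$
$h = -63723$ ($h = 6 - \left(63945 - \left(9 + 3\right) 18\right) = 6 + \left(\left(\left(-41\right) 1521 + 12 \cdot 18\right) - 1584\right) = 6 + \left(\left(-62361 + 216\right) - 1584\right) = 6 - 63729 = -63723$)
$A{\left(-4,65 \right)} + h = 0 - 63723 = -63723$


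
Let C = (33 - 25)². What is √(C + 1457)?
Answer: 39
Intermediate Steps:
C = 64 (C = 8² = 64)
√(C + 1457) = √(64 + 1457) = √1521 = 39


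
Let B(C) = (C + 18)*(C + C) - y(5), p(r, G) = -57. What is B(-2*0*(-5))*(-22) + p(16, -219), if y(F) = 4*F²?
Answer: 2143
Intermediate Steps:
B(C) = -100 + 2*C*(18 + C) (B(C) = (C + 18)*(C + C) - 4*5² = (18 + C)*(2*C) - 4*25 = 2*C*(18 + C) - 1*100 = 2*C*(18 + C) - 100 = -100 + 2*C*(18 + C))
B(-2*0*(-5))*(-22) + p(16, -219) = (-100 + 2*(-2*0*(-5))² + 36*(-2*0*(-5)))*(-22) - 57 = (-100 + 2*(0*(-5))² + 36*(0*(-5)))*(-22) - 57 = (-100 + 2*0² + 36*0)*(-22) - 57 = (-100 + 2*0 + 0)*(-22) - 57 = (-100 + 0 + 0)*(-22) - 57 = -100*(-22) - 57 = 2200 - 57 = 2143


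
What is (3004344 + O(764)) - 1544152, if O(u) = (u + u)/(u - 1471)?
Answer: 1032354216/707 ≈ 1.4602e+6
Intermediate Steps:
O(u) = 2*u/(-1471 + u) (O(u) = (2*u)/(-1471 + u) = 2*u/(-1471 + u))
(3004344 + O(764)) - 1544152 = (3004344 + 2*764/(-1471 + 764)) - 1544152 = (3004344 + 2*764/(-707)) - 1544152 = (3004344 + 2*764*(-1/707)) - 1544152 = (3004344 - 1528/707) - 1544152 = 2124069680/707 - 1544152 = 1032354216/707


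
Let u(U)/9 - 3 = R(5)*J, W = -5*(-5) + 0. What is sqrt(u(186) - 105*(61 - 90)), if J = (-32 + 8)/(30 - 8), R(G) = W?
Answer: 2*sqrt(85503)/11 ≈ 53.165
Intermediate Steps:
W = 25 (W = 25 + 0 = 25)
R(G) = 25
J = -12/11 (J = -24/22 = -24*1/22 = -12/11 ≈ -1.0909)
u(U) = -2403/11 (u(U) = 27 + 9*(25*(-12/11)) = 27 + 9*(-300/11) = 27 - 2700/11 = -2403/11)
sqrt(u(186) - 105*(61 - 90)) = sqrt(-2403/11 - 105*(61 - 90)) = sqrt(-2403/11 - 105*(-29)) = sqrt(-2403/11 + 3045) = sqrt(31092/11) = 2*sqrt(85503)/11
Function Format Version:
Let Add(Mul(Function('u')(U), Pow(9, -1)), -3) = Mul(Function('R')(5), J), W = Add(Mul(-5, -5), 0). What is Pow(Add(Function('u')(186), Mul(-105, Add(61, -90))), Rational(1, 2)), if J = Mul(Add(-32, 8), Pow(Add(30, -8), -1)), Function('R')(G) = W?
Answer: Mul(Rational(2, 11), Pow(85503, Rational(1, 2))) ≈ 53.165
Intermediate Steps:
W = 25 (W = Add(25, 0) = 25)
Function('R')(G) = 25
J = Rational(-12, 11) (J = Mul(-24, Pow(22, -1)) = Mul(-24, Rational(1, 22)) = Rational(-12, 11) ≈ -1.0909)
Function('u')(U) = Rational(-2403, 11) (Function('u')(U) = Add(27, Mul(9, Mul(25, Rational(-12, 11)))) = Add(27, Mul(9, Rational(-300, 11))) = Add(27, Rational(-2700, 11)) = Rational(-2403, 11))
Pow(Add(Function('u')(186), Mul(-105, Add(61, -90))), Rational(1, 2)) = Pow(Add(Rational(-2403, 11), Mul(-105, Add(61, -90))), Rational(1, 2)) = Pow(Add(Rational(-2403, 11), Mul(-105, -29)), Rational(1, 2)) = Pow(Add(Rational(-2403, 11), 3045), Rational(1, 2)) = Pow(Rational(31092, 11), Rational(1, 2)) = Mul(Rational(2, 11), Pow(85503, Rational(1, 2)))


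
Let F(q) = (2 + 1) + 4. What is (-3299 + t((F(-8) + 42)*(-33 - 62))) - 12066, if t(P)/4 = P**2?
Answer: 86660735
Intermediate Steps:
F(q) = 7 (F(q) = 3 + 4 = 7)
t(P) = 4*P**2
(-3299 + t((F(-8) + 42)*(-33 - 62))) - 12066 = (-3299 + 4*((7 + 42)*(-33 - 62))**2) - 12066 = (-3299 + 4*(49*(-95))**2) - 12066 = (-3299 + 4*(-4655)**2) - 12066 = (-3299 + 4*21669025) - 12066 = (-3299 + 86676100) - 12066 = 86672801 - 12066 = 86660735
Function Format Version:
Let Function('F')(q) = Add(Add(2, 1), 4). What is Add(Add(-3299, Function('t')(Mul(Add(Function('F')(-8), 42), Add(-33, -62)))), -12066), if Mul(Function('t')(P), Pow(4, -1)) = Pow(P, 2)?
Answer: 86660735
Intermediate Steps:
Function('F')(q) = 7 (Function('F')(q) = Add(3, 4) = 7)
Function('t')(P) = Mul(4, Pow(P, 2))
Add(Add(-3299, Function('t')(Mul(Add(Function('F')(-8), 42), Add(-33, -62)))), -12066) = Add(Add(-3299, Mul(4, Pow(Mul(Add(7, 42), Add(-33, -62)), 2))), -12066) = Add(Add(-3299, Mul(4, Pow(Mul(49, -95), 2))), -12066) = Add(Add(-3299, Mul(4, Pow(-4655, 2))), -12066) = Add(Add(-3299, Mul(4, 21669025)), -12066) = Add(Add(-3299, 86676100), -12066) = Add(86672801, -12066) = 86660735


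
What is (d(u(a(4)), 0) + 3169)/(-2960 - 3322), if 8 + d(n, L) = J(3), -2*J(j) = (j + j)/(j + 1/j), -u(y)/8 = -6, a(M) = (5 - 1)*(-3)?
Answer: -31601/62820 ≈ -0.50304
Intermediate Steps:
a(M) = -12 (a(M) = 4*(-3) = -12)
u(y) = 48 (u(y) = -8*(-6) = 48)
J(j) = -j/(j + 1/j) (J(j) = -(j + j)/(2*(j + 1/j)) = -2*j/(2*(j + 1/j)) = -j/(j + 1/j))
d(n, L) = -89/10 (d(n, L) = -8 - 1*3²/(1 + 3²) = -8 - 1*9/(1 + 9) = -8 - 1*9/10 = -8 - 1*9*⅒ = -8 - 9/10 = -89/10)
(d(u(a(4)), 0) + 3169)/(-2960 - 3322) = (-89/10 + 3169)/(-2960 - 3322) = (31601/10)/(-6282) = (31601/10)*(-1/6282) = -31601/62820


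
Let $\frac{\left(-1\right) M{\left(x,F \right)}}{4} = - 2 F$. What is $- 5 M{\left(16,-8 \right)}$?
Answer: $320$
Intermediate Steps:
$M{\left(x,F \right)} = 8 F$ ($M{\left(x,F \right)} = - 4 \left(- 2 F\right) = 8 F$)
$- 5 M{\left(16,-8 \right)} = - 5 \cdot 8 \left(-8\right) = \left(-5\right) \left(-64\right) = 320$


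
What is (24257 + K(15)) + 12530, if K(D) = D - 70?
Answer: 36732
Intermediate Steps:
K(D) = -70 + D
(24257 + K(15)) + 12530 = (24257 + (-70 + 15)) + 12530 = (24257 - 55) + 12530 = 24202 + 12530 = 36732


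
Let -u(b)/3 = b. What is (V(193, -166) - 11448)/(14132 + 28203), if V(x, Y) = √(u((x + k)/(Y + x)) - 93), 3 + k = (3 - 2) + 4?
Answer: -11448/42335 + 2*I*√258/127005 ≈ -0.27041 + 0.00025294*I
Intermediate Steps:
k = 2 (k = -3 + ((3 - 2) + 4) = -3 + (1 + 4) = -3 + 5 = 2)
u(b) = -3*b
V(x, Y) = √(-93 - 3*(2 + x)/(Y + x)) (V(x, Y) = √(-3*(x + 2)/(Y + x) - 93) = √(-3*(2 + x)/(Y + x) - 93) = √(-93 - 3*(2 + x)/(Y + x)))
(V(193, -166) - 11448)/(14132 + 28203) = (√3*√((-2 - 32*193 - 31*(-166))/(-166 + 193)) - 11448)/(14132 + 28203) = (√3*√((-2 - 6176 + 5146)/27) - 11448)/42335 = (√3*√((1/27)*(-1032)) - 11448)*(1/42335) = (√3*√(-344/9) - 11448)*(1/42335) = (√3*(2*I*√86/3) - 11448)*(1/42335) = (2*I*√258/3 - 11448)*(1/42335) = (-11448 + 2*I*√258/3)*(1/42335) = -11448/42335 + 2*I*√258/127005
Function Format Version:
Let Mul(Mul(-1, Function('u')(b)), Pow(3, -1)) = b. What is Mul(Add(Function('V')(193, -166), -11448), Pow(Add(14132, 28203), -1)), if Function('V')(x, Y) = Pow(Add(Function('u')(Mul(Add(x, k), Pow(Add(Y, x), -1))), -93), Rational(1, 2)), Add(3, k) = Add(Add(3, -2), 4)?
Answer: Add(Rational(-11448, 42335), Mul(Rational(2, 127005), I, Pow(258, Rational(1, 2)))) ≈ Add(-0.27041, Mul(0.00025294, I))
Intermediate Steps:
k = 2 (k = Add(-3, Add(Add(3, -2), 4)) = Add(-3, Add(1, 4)) = Add(-3, 5) = 2)
Function('u')(b) = Mul(-3, b)
Function('V')(x, Y) = Pow(Add(-93, Mul(-3, Pow(Add(Y, x), -1), Add(2, x))), Rational(1, 2)) (Function('V')(x, Y) = Pow(Add(Mul(-3, Mul(Add(x, 2), Pow(Add(Y, x), -1))), -93), Rational(1, 2)) = Pow(Add(Mul(-3, Mul(Add(2, x), Pow(Add(Y, x), -1))), -93), Rational(1, 2)) = Pow(Add(Mul(-3, Mul(Pow(Add(Y, x), -1), Add(2, x))), -93), Rational(1, 2)) = Pow(Add(Mul(-3, Pow(Add(Y, x), -1), Add(2, x)), -93), Rational(1, 2)) = Pow(Add(-93, Mul(-3, Pow(Add(Y, x), -1), Add(2, x))), Rational(1, 2)))
Mul(Add(Function('V')(193, -166), -11448), Pow(Add(14132, 28203), -1)) = Mul(Add(Mul(Pow(3, Rational(1, 2)), Pow(Mul(Pow(Add(-166, 193), -1), Add(-2, Mul(-32, 193), Mul(-31, -166))), Rational(1, 2))), -11448), Pow(Add(14132, 28203), -1)) = Mul(Add(Mul(Pow(3, Rational(1, 2)), Pow(Mul(Pow(27, -1), Add(-2, -6176, 5146)), Rational(1, 2))), -11448), Pow(42335, -1)) = Mul(Add(Mul(Pow(3, Rational(1, 2)), Pow(Mul(Rational(1, 27), -1032), Rational(1, 2))), -11448), Rational(1, 42335)) = Mul(Add(Mul(Pow(3, Rational(1, 2)), Pow(Rational(-344, 9), Rational(1, 2))), -11448), Rational(1, 42335)) = Mul(Add(Mul(Pow(3, Rational(1, 2)), Mul(Rational(2, 3), I, Pow(86, Rational(1, 2)))), -11448), Rational(1, 42335)) = Mul(Add(Mul(Rational(2, 3), I, Pow(258, Rational(1, 2))), -11448), Rational(1, 42335)) = Mul(Add(-11448, Mul(Rational(2, 3), I, Pow(258, Rational(1, 2)))), Rational(1, 42335)) = Add(Rational(-11448, 42335), Mul(Rational(2, 127005), I, Pow(258, Rational(1, 2))))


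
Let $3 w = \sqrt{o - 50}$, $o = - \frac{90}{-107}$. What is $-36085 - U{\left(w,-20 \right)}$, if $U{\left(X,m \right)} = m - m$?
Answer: $-36085$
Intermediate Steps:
$o = \frac{90}{107}$ ($o = \left(-90\right) \left(- \frac{1}{107}\right) = \frac{90}{107} \approx 0.84112$)
$w = \frac{2 i \sqrt{140705}}{321}$ ($w = \frac{\sqrt{\frac{90}{107} - 50}}{3} = \frac{\sqrt{- \frac{5260}{107}}}{3} = \frac{\frac{2}{107} i \sqrt{140705}}{3} = \frac{2 i \sqrt{140705}}{321} \approx 2.3371 i$)
$U{\left(X,m \right)} = 0$
$-36085 - U{\left(w,-20 \right)} = -36085 - 0 = -36085 + 0 = -36085$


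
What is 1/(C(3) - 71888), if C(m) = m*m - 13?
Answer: -1/71892 ≈ -1.3910e-5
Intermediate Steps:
C(m) = -13 + m² (C(m) = m² - 13 = -13 + m²)
1/(C(3) - 71888) = 1/((-13 + 3²) - 71888) = 1/((-13 + 9) - 71888) = 1/(-4 - 71888) = 1/(-71892) = -1/71892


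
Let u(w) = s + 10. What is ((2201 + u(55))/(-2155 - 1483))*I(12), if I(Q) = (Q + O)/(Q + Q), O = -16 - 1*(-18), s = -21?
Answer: -2555/7276 ≈ -0.35115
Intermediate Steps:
O = 2 (O = -16 + 18 = 2)
u(w) = -11 (u(w) = -21 + 10 = -11)
I(Q) = (2 + Q)/(2*Q) (I(Q) = (Q + 2)/(Q + Q) = (2 + Q)/((2*Q)) = (2 + Q)*(1/(2*Q)) = (2 + Q)/(2*Q))
((2201 + u(55))/(-2155 - 1483))*I(12) = ((2201 - 11)/(-2155 - 1483))*((½)*(2 + 12)/12) = (2190/(-3638))*((½)*(1/12)*14) = (2190*(-1/3638))*(7/12) = -1095/1819*7/12 = -2555/7276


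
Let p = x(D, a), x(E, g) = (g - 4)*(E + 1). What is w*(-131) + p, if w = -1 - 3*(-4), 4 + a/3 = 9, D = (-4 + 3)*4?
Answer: -1474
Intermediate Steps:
D = -4 (D = -1*4 = -4)
a = 15 (a = -12 + 3*9 = -12 + 27 = 15)
x(E, g) = (1 + E)*(-4 + g) (x(E, g) = (-4 + g)*(1 + E) = (1 + E)*(-4 + g))
w = 11 (w = -1 + 12 = 11)
p = -33 (p = -4 + 15 - 4*(-4) - 4*15 = -4 + 15 + 16 - 60 = -33)
w*(-131) + p = 11*(-131) - 33 = -1441 - 33 = -1474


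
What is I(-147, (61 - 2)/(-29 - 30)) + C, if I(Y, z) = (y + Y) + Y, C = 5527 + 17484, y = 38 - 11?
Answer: 22744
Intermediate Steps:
y = 27
C = 23011
I(Y, z) = 27 + 2*Y (I(Y, z) = (27 + Y) + Y = 27 + 2*Y)
I(-147, (61 - 2)/(-29 - 30)) + C = (27 + 2*(-147)) + 23011 = (27 - 294) + 23011 = -267 + 23011 = 22744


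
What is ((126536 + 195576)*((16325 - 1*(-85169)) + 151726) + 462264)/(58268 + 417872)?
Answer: 20391415726/119035 ≈ 1.7131e+5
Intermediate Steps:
((126536 + 195576)*((16325 - 1*(-85169)) + 151726) + 462264)/(58268 + 417872) = (322112*((16325 + 85169) + 151726) + 462264)/476140 = (322112*(101494 + 151726) + 462264)*(1/476140) = (322112*253220 + 462264)*(1/476140) = (81565200640 + 462264)*(1/476140) = 81565662904*(1/476140) = 20391415726/119035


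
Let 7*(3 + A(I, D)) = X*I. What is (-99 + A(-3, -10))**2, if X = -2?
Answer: 501264/49 ≈ 10230.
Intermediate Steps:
A(I, D) = -3 - 2*I/7 (A(I, D) = -3 + (-2*I)/7 = -3 - 2*I/7)
(-99 + A(-3, -10))**2 = (-99 + (-3 - 2/7*(-3)))**2 = (-99 + (-3 + 6/7))**2 = (-99 - 15/7)**2 = (-708/7)**2 = 501264/49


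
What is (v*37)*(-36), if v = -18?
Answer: 23976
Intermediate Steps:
(v*37)*(-36) = -18*37*(-36) = -666*(-36) = 23976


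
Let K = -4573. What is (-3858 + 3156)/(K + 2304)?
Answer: 702/2269 ≈ 0.30939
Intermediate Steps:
(-3858 + 3156)/(K + 2304) = (-3858 + 3156)/(-4573 + 2304) = -702/(-2269) = -702*(-1/2269) = 702/2269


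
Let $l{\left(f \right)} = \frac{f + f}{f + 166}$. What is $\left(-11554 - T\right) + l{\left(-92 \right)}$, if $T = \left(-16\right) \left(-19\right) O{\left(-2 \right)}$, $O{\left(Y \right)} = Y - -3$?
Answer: $- \frac{438838}{37} \approx -11860.0$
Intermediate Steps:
$O{\left(Y \right)} = 3 + Y$ ($O{\left(Y \right)} = Y + 3 = 3 + Y$)
$l{\left(f \right)} = \frac{2 f}{166 + f}$
$T = 304$ ($T = \left(-16\right) \left(-19\right) \left(3 - 2\right) = 304 \cdot 1 = 304$)
$\left(-11554 - T\right) + l{\left(-92 \right)} = \left(-11554 - 304\right) + 2 \left(-92\right) \frac{1}{166 - 92} = \left(-11554 - 304\right) + 2 \left(-92\right) \frac{1}{74} = -11858 + 2 \left(-92\right) \frac{1}{74} = -11858 - \frac{92}{37} = - \frac{438838}{37}$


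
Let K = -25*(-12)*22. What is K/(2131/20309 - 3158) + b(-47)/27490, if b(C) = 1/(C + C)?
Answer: -115455305365897/55241768521820 ≈ -2.0900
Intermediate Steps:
K = 6600 (K = 300*22 = 6600)
b(C) = 1/(2*C)
K/(2131/20309 - 3158) + b(-47)/27490 = 6600/(2131/20309 - 3158) + ((½)/(-47))/27490 = 6600/(2131*(1/20309) - 3158) + ((½)*(-1/47))*(1/27490) = 6600/(2131/20309 - 3158) - 1/94*1/27490 = 6600/(-64133691/20309) - 1/2584060 = 6600*(-20309/64133691) - 1/2584060 = -44679800/21377897 - 1/2584060 = -115455305365897/55241768521820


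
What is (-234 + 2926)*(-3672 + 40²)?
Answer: -5577824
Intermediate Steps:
(-234 + 2926)*(-3672 + 40²) = 2692*(-3672 + 1600) = 2692*(-2072) = -5577824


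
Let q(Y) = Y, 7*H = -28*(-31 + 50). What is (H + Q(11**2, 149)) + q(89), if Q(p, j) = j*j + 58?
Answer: 22272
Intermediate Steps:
Q(p, j) = 58 + j**2 (Q(p, j) = j**2 + 58 = 58 + j**2)
H = -76 (H = (-28*(-31 + 50))/7 = (-28*19)/7 = (1/7)*(-532) = -76)
(H + Q(11**2, 149)) + q(89) = (-76 + (58 + 149**2)) + 89 = (-76 + (58 + 22201)) + 89 = (-76 + 22259) + 89 = 22183 + 89 = 22272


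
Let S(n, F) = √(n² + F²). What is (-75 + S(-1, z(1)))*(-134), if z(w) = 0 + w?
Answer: 10050 - 134*√2 ≈ 9860.5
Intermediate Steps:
z(w) = w
S(n, F) = √(F² + n²)
(-75 + S(-1, z(1)))*(-134) = (-75 + √(1² + (-1)²))*(-134) = (-75 + √(1 + 1))*(-134) = (-75 + √2)*(-134) = 10050 - 134*√2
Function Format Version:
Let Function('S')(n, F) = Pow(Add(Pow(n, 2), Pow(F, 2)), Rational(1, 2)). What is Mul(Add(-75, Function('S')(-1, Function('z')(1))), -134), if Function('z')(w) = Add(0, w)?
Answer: Add(10050, Mul(-134, Pow(2, Rational(1, 2)))) ≈ 9860.5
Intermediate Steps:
Function('z')(w) = w
Function('S')(n, F) = Pow(Add(Pow(F, 2), Pow(n, 2)), Rational(1, 2))
Mul(Add(-75, Function('S')(-1, Function('z')(1))), -134) = Mul(Add(-75, Pow(Add(Pow(1, 2), Pow(-1, 2)), Rational(1, 2))), -134) = Mul(Add(-75, Pow(Add(1, 1), Rational(1, 2))), -134) = Mul(Add(-75, Pow(2, Rational(1, 2))), -134) = Add(10050, Mul(-134, Pow(2, Rational(1, 2))))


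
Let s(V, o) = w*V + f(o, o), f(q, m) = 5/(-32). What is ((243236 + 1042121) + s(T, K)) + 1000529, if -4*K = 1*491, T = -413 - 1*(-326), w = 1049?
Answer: 70227931/32 ≈ 2.1946e+6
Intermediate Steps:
f(q, m) = -5/32 (f(q, m) = 5*(-1/32) = -5/32)
T = -87 (T = -413 + 326 = -87)
K = -491/4 ≈ -122.75
s(V, o) = -5/32 + 1049*V (s(V, o) = 1049*V - 5/32 = -5/32 + 1049*V)
((243236 + 1042121) + s(T, K)) + 1000529 = ((243236 + 1042121) + (-5/32 + 1049*(-87))) + 1000529 = (1285357 + (-5/32 - 91263)) + 1000529 = (1285357 - 2920421/32) + 1000529 = 38211003/32 + 1000529 = 70227931/32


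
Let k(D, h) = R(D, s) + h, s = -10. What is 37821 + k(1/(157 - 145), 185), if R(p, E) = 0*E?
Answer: 38006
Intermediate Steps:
R(p, E) = 0
k(D, h) = h (k(D, h) = 0 + h = h)
37821 + k(1/(157 - 145), 185) = 37821 + 185 = 38006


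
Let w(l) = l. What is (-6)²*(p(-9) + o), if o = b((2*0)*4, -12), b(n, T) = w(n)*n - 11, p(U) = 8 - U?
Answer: 216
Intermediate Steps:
b(n, T) = -11 + n² (b(n, T) = n*n - 11 = n² - 11 = -11 + n²)
o = -11 (o = -11 + ((2*0)*4)² = -11 + (0*4)² = -11 + 0² = -11 + 0 = -11)
(-6)²*(p(-9) + o) = (-6)²*((8 - 1*(-9)) - 11) = 36*((8 + 9) - 11) = 36*(17 - 11) = 36*6 = 216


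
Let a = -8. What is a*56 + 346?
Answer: -102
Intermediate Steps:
a*56 + 346 = -8*56 + 346 = -448 + 346 = -102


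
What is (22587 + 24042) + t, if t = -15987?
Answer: 30642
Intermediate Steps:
(22587 + 24042) + t = (22587 + 24042) - 15987 = 46629 - 15987 = 30642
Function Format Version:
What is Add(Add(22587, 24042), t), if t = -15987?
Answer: 30642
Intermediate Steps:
Add(Add(22587, 24042), t) = Add(Add(22587, 24042), -15987) = Add(46629, -15987) = 30642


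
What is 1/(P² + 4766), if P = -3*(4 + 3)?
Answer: 1/5207 ≈ 0.00019205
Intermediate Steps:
P = -21 (P = -3*7 = -21)
1/(P² + 4766) = 1/((-21)² + 4766) = 1/(441 + 4766) = 1/5207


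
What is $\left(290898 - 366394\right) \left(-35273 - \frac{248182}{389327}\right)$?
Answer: $\frac{1036785016783688}{389327} \approx 2.663 \cdot 10^{9}$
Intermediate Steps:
$\left(290898 - 366394\right) \left(-35273 - \frac{248182}{389327}\right) = - 75496 \left(-35273 - \frac{248182}{389327}\right) = \left(-75496\right) \left(- \frac{13732979453}{389327}\right) = \frac{1036785016783688}{389327}$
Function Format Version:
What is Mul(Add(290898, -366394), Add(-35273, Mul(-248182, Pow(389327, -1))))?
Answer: Rational(1036785016783688, 389327) ≈ 2.6630e+9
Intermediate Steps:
Mul(Add(290898, -366394), Add(-35273, Mul(-248182, Pow(389327, -1)))) = Mul(-75496, Add(-35273, Mul(-248182, Rational(1, 389327)))) = Mul(-75496, Add(-35273, Rational(-248182, 389327))) = Mul(-75496, Rational(-13732979453, 389327)) = Rational(1036785016783688, 389327)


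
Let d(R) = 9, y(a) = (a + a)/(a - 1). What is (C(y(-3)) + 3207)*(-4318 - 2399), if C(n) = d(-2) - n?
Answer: -43183593/2 ≈ -2.1592e+7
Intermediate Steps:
y(a) = 2*a/(-1 + a) (y(a) = (2*a)/(-1 + a) = 2*a/(-1 + a))
C(n) = 9 - n
(C(y(-3)) + 3207)*(-4318 - 2399) = ((9 - 2*(-3)/(-1 - 3)) + 3207)*(-4318 - 2399) = ((9 - 2*(-3)/(-4)) + 3207)*(-6717) = ((9 - 2*(-3)*(-1)/4) + 3207)*(-6717) = ((9 - 1*3/2) + 3207)*(-6717) = ((9 - 3/2) + 3207)*(-6717) = (15/2 + 3207)*(-6717) = (6429/2)*(-6717) = -43183593/2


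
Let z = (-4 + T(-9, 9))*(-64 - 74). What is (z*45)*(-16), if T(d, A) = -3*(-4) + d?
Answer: -99360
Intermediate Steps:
T(d, A) = 12 + d
z = 138 (z = (-4 + (12 - 9))*(-64 - 74) = (-4 + 3)*(-138) = -1*(-138) = 138)
(z*45)*(-16) = (138*45)*(-16) = 6210*(-16) = -99360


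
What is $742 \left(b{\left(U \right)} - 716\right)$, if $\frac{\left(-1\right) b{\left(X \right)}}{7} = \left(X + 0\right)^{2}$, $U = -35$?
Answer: $-6893922$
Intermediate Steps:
$b{\left(X \right)} = - 7 X^{2}$ ($b{\left(X \right)} = - 7 \left(X + 0\right)^{2} = - 7 X^{2}$)
$742 \left(b{\left(U \right)} - 716\right) = 742 \left(- 7 \left(-35\right)^{2} - 716\right) = 742 \left(\left(-7\right) 1225 - 716\right) = 742 \left(-8575 - 716\right) = 742 \left(-9291\right) = -6893922$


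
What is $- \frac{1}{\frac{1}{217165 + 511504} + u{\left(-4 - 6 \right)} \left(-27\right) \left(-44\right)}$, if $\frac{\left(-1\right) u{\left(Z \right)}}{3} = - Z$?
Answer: $\frac{728669}{25969763159} \approx 2.8058 \cdot 10^{-5}$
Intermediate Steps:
$u{\left(Z \right)} = 3 Z$ ($u{\left(Z \right)} = - 3 \left(- Z\right) = 3 Z$)
$- \frac{1}{\frac{1}{217165 + 511504} + u{\left(-4 - 6 \right)} \left(-27\right) \left(-44\right)} = - \frac{1}{\frac{1}{217165 + 511504} + 3 \left(-4 - 6\right) \left(-27\right) \left(-44\right)} = - \frac{1}{\frac{1}{728669} + 3 \left(-4 - 6\right) \left(-27\right) \left(-44\right)} = - \frac{1}{\frac{1}{728669} + 3 \left(-10\right) \left(-27\right) \left(-44\right)} = - \frac{1}{\frac{1}{728669} + \left(-30\right) \left(-27\right) \left(-44\right)} = - \frac{1}{\frac{1}{728669} + 810 \left(-44\right)} = - \frac{1}{\frac{1}{728669} - 35640} = - \frac{1}{- \frac{25969763159}{728669}} = \left(-1\right) \left(- \frac{728669}{25969763159}\right) = \frac{728669}{25969763159}$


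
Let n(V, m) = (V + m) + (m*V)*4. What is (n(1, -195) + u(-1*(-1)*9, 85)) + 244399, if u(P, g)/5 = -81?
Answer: 243020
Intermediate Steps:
u(P, g) = -405 (u(P, g) = 5*(-81) = -405)
n(V, m) = V + m + 4*V*m (n(V, m) = (V + m) + (V*m)*4 = (V + m) + 4*V*m = V + m + 4*V*m)
(n(1, -195) + u(-1*(-1)*9, 85)) + 244399 = ((1 - 195 + 4*1*(-195)) - 405) + 244399 = ((1 - 195 - 780) - 405) + 244399 = (-974 - 405) + 244399 = -1379 + 244399 = 243020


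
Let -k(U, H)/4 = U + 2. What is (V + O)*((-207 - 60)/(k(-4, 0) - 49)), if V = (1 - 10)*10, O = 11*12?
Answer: 11214/41 ≈ 273.51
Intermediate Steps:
k(U, H) = -8 - 4*U (k(U, H) = -4*(U + 2) = -4*(2 + U) = -8 - 4*U)
O = 132
V = -90 (V = -9*10 = -90)
(V + O)*((-207 - 60)/(k(-4, 0) - 49)) = (-90 + 132)*((-207 - 60)/((-8 - 4*(-4)) - 49)) = 42*(-267/((-8 + 16) - 49)) = 42*(-267/(8 - 49)) = 42*(-267/(-41)) = 42*(-267*(-1/41)) = 42*(267/41) = 11214/41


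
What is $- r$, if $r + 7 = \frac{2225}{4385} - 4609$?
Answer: $\frac{4047787}{877} \approx 4615.5$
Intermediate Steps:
$r = - \frac{4047787}{877}$ ($r = -7 + \left(\frac{2225}{4385} - 4609\right) = -7 + \left(2225 \cdot \frac{1}{4385} - 4609\right) = -7 + \left(\frac{445}{877} - 4609\right) = -7 - \frac{4041648}{877} = - \frac{4047787}{877} \approx -4615.5$)
$- r = \left(-1\right) \left(- \frac{4047787}{877}\right) = \frac{4047787}{877}$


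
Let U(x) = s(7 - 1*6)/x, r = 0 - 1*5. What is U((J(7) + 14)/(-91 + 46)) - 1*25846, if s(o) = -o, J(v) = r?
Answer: -25841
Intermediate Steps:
r = -5 (r = 0 - 5 = -5)
J(v) = -5
s(o) = -o
U(x) = -1/x (U(x) = (-(7 - 1*6))/x = (-(7 - 6))/x = (-1*1)/x = -1/x)
U((J(7) + 14)/(-91 + 46)) - 1*25846 = -1/((-5 + 14)/(-91 + 46)) - 1*25846 = -1/(9/(-45)) - 25846 = -1/(9*(-1/45)) - 25846 = -1/(-1/5) - 25846 = -1*(-5) - 25846 = 5 - 25846 = -25841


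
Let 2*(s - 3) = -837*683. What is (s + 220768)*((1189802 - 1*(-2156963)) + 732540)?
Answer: -530835880345/2 ≈ -2.6542e+11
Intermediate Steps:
s = -571665/2 (s = 3 + (-837*683)/2 = 3 + (1/2)*(-571671) = 3 - 571671/2 = -571665/2 ≈ -2.8583e+5)
(s + 220768)*((1189802 - 1*(-2156963)) + 732540) = (-571665/2 + 220768)*((1189802 - 1*(-2156963)) + 732540) = -130129*((1189802 + 2156963) + 732540)/2 = -130129*(3346765 + 732540)/2 = -130129/2*4079305 = -530835880345/2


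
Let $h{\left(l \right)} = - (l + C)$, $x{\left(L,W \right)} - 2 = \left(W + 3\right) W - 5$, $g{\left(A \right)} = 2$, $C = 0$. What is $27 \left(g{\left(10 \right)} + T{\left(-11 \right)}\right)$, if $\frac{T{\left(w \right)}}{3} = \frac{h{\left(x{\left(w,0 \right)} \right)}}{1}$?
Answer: $297$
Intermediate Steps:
$x{\left(L,W \right)} = -3 + W \left(3 + W\right)$ ($x{\left(L,W \right)} = 2 + \left(\left(W + 3\right) W - 5\right) = 2 + \left(\left(3 + W\right) W - 5\right) = 2 + \left(W \left(3 + W\right) - 5\right) = 2 + \left(-5 + W \left(3 + W\right)\right) = -3 + W \left(3 + W\right)$)
$h{\left(l \right)} = - l$ ($h{\left(l \right)} = - (l + 0) = - l$)
$T{\left(w \right)} = 9$ ($T{\left(w \right)} = 3 \frac{\left(-1\right) \left(-3 + 0^{2} + 3 \cdot 0\right)}{1} = 3 - (-3 + 0 + 0) 1 = 3 \left(-1\right) \left(-3\right) 1 = 3 \cdot 3 \cdot 1 = 3 \cdot 3 = 9$)
$27 \left(g{\left(10 \right)} + T{\left(-11 \right)}\right) = 27 \left(2 + 9\right) = 27 \cdot 11 = 297$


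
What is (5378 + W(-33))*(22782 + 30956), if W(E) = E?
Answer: 287229610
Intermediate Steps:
(5378 + W(-33))*(22782 + 30956) = (5378 - 33)*(22782 + 30956) = 5345*53738 = 287229610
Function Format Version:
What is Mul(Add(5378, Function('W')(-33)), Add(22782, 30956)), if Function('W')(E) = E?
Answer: 287229610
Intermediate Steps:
Mul(Add(5378, Function('W')(-33)), Add(22782, 30956)) = Mul(Add(5378, -33), Add(22782, 30956)) = Mul(5345, 53738) = 287229610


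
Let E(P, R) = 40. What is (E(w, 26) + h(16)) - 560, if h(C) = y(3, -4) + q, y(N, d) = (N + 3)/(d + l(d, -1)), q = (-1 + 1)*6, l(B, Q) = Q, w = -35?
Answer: -2606/5 ≈ -521.20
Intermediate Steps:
q = 0 (q = 0*6 = 0)
y(N, d) = (3 + N)/(-1 + d) (y(N, d) = (N + 3)/(d - 1) = (3 + N)/(-1 + d))
h(C) = -6/5 (h(C) = (3 + 3)/(-1 - 4) + 0 = 6/(-5) + 0 = -⅕*6 + 0 = -6/5 + 0 = -6/5)
(E(w, 26) + h(16)) - 560 = (40 - 6/5) - 560 = 194/5 - 560 = -2606/5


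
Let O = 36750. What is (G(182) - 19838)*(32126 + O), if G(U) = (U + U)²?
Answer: 7759432408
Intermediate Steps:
G(U) = 4*U² (G(U) = (2*U)² = 4*U²)
(G(182) - 19838)*(32126 + O) = (4*182² - 19838)*(32126 + 36750) = (4*33124 - 19838)*68876 = (132496 - 19838)*68876 = 112658*68876 = 7759432408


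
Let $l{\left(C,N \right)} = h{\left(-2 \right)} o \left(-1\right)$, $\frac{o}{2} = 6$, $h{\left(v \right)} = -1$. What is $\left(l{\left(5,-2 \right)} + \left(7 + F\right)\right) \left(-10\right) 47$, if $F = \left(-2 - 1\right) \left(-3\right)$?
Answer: $-13160$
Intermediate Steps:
$F = 9$ ($F = \left(-3\right) \left(-3\right) = 9$)
$o = 12$ ($o = 2 \cdot 6 = 12$)
$l{\left(C,N \right)} = 12$ ($l{\left(C,N \right)} = \left(-1\right) 12 \left(-1\right) = \left(-12\right) \left(-1\right) = 12$)
$\left(l{\left(5,-2 \right)} + \left(7 + F\right)\right) \left(-10\right) 47 = \left(12 + \left(7 + 9\right)\right) \left(-10\right) 47 = \left(12 + 16\right) \left(-10\right) 47 = 28 \left(-10\right) 47 = \left(-280\right) 47 = -13160$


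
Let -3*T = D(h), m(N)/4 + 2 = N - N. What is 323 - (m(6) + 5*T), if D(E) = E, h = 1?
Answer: 998/3 ≈ 332.67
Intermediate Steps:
m(N) = -8 (m(N) = -8 + 4*(N - N) = -8 + 4*0 = -8 + 0 = -8)
T = -⅓ (T = -⅓*1 = -⅓ ≈ -0.33333)
323 - (m(6) + 5*T) = 323 - (-8 + 5*(-⅓)) = 323 - (-8 - 5/3) = 323 - 1*(-29/3) = 323 + 29/3 = 998/3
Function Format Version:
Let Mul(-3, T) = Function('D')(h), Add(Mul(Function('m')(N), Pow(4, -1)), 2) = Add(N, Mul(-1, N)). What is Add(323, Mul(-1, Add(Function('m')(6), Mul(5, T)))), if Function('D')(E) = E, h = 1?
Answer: Rational(998, 3) ≈ 332.67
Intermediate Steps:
Function('m')(N) = -8 (Function('m')(N) = Add(-8, Mul(4, Add(N, Mul(-1, N)))) = Add(-8, Mul(4, 0)) = Add(-8, 0) = -8)
T = Rational(-1, 3) (T = Mul(Rational(-1, 3), 1) = Rational(-1, 3) ≈ -0.33333)
Add(323, Mul(-1, Add(Function('m')(6), Mul(5, T)))) = Add(323, Mul(-1, Add(-8, Mul(5, Rational(-1, 3))))) = Add(323, Mul(-1, Add(-8, Rational(-5, 3)))) = Add(323, Mul(-1, Rational(-29, 3))) = Add(323, Rational(29, 3)) = Rational(998, 3)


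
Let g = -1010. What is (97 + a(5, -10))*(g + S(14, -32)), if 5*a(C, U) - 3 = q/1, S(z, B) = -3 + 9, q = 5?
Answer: -494972/5 ≈ -98994.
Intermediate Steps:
S(z, B) = 6
a(C, U) = 8/5 (a(C, U) = ⅗ + (5/1)/5 = ⅗ + (5*1)/5 = ⅗ + (⅕)*5 = ⅗ + 1 = 8/5)
(97 + a(5, -10))*(g + S(14, -32)) = (97 + 8/5)*(-1010 + 6) = (493/5)*(-1004) = -494972/5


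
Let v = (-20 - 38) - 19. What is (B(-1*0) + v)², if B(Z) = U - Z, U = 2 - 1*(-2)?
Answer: 5329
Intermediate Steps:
v = -77 (v = -58 - 19 = -77)
U = 4 (U = 2 + 2 = 4)
B(Z) = 4 - Z
(B(-1*0) + v)² = ((4 - (-1)*0) - 77)² = ((4 - 1*0) - 77)² = ((4 + 0) - 77)² = (4 - 77)² = (-73)² = 5329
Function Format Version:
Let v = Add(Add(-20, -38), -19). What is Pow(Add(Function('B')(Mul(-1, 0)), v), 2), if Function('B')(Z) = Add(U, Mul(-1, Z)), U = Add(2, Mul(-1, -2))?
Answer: 5329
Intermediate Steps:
v = -77 (v = Add(-58, -19) = -77)
U = 4 (U = Add(2, 2) = 4)
Function('B')(Z) = Add(4, Mul(-1, Z))
Pow(Add(Function('B')(Mul(-1, 0)), v), 2) = Pow(Add(Add(4, Mul(-1, Mul(-1, 0))), -77), 2) = Pow(Add(Add(4, Mul(-1, 0)), -77), 2) = Pow(Add(Add(4, 0), -77), 2) = Pow(Add(4, -77), 2) = Pow(-73, 2) = 5329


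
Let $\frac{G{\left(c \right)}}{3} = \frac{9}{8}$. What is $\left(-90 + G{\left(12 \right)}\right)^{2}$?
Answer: $\frac{480249}{64} \approx 7503.9$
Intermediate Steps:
$G{\left(c \right)} = \frac{27}{8}$ ($G{\left(c \right)} = 3 \cdot \frac{9}{8} = \frac{27}{8}$)
$\left(-90 + G{\left(12 \right)}\right)^{2} = \left(-90 + \frac{27}{8}\right)^{2} = \left(- \frac{693}{8}\right)^{2} = \frac{480249}{64}$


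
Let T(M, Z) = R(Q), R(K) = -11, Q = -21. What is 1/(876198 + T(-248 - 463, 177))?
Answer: 1/876187 ≈ 1.1413e-6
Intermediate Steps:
T(M, Z) = -11
1/(876198 + T(-248 - 463, 177)) = 1/(876198 - 11) = 1/876187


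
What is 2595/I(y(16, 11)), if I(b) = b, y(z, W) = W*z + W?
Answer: 2595/187 ≈ 13.877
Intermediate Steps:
y(z, W) = W + W*z
2595/I(y(16, 11)) = 2595/((11*(1 + 16))) = 2595/((11*17)) = 2595/187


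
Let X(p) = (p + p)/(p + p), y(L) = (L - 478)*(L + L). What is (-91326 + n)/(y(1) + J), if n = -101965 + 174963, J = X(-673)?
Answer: 18328/953 ≈ 19.232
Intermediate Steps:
y(L) = 2*L*(-478 + L) (y(L) = (-478 + L)*(2*L) = 2*L*(-478 + L))
X(p) = 1 (X(p) = (2*p)/((2*p)) = (2*p)*(1/(2*p)) = 1)
J = 1
n = 72998
(-91326 + n)/(y(1) + J) = (-91326 + 72998)/(2*1*(-478 + 1) + 1) = -18328/(2*1*(-477) + 1) = -18328/(-954 + 1) = -18328/(-953) = -18328*(-1/953) = 18328/953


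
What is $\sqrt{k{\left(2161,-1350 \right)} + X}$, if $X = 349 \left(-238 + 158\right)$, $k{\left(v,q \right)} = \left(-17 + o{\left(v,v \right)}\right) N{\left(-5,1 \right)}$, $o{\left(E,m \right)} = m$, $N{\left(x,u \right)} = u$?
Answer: $12 i \sqrt{179} \approx 160.55 i$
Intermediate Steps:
$k{\left(v,q \right)} = -17 + v$ ($k{\left(v,q \right)} = \left(-17 + v\right) 1 = -17 + v$)
$X = -27920$ ($X = 349 \left(-80\right) = -27920$)
$\sqrt{k{\left(2161,-1350 \right)} + X} = \sqrt{\left(-17 + 2161\right) - 27920} = \sqrt{2144 - 27920} = \sqrt{-25776} = 12 i \sqrt{179}$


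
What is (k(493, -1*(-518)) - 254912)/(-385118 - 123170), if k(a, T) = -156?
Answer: 5797/11552 ≈ 0.50182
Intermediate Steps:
(k(493, -1*(-518)) - 254912)/(-385118 - 123170) = (-156 - 254912)/(-385118 - 123170) = -255068/(-508288) = -255068*(-1/508288) = 5797/11552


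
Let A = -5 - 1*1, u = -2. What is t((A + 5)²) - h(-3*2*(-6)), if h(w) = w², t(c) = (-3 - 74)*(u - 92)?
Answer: 5942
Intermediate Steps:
A = -6 (A = -5 - 1 = -6)
t(c) = 7238 (t(c) = (-3 - 74)*(-2 - 92) = -77*(-94) = 7238)
t((A + 5)²) - h(-3*2*(-6)) = 7238 - (-3*2*(-6))² = 7238 - (-6*(-6))² = 7238 - 1*36² = 7238 - 1*1296 = 7238 - 1296 = 5942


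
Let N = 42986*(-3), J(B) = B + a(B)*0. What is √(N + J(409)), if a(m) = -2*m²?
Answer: I*√128549 ≈ 358.54*I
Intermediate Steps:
J(B) = B (J(B) = B - 2*B²*0 = B + 0 = B)
N = -128958
√(N + J(409)) = √(-128958 + 409) = √(-128549) = I*√128549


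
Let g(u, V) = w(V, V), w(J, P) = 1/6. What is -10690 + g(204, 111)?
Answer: -64139/6 ≈ -10690.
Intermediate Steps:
w(J, P) = ⅙
g(u, V) = ⅙
-10690 + g(204, 111) = -10690 + ⅙ = -64139/6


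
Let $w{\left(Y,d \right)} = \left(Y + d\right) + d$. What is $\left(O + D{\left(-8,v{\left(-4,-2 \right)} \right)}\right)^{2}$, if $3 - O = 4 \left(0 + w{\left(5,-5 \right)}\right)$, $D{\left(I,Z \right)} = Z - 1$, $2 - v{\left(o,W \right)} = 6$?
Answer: $324$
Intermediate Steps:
$v{\left(o,W \right)} = -4$ ($v{\left(o,W \right)} = 2 - 6 = -4$)
$w{\left(Y,d \right)} = Y + 2 d$
$D{\left(I,Z \right)} = -1 + Z$ ($D{\left(I,Z \right)} = Z - 1 = -1 + Z$)
$O = 23$ ($O = 3 - 4 \left(0 + \left(5 + 2 \left(-5\right)\right)\right) = 3 - 4 \left(0 + \left(5 - 10\right)\right) = 3 - 4 \left(0 - 5\right) = 3 - 4 \left(-5\right) = 3 - -20 = 3 + 20 = 23$)
$\left(O + D{\left(-8,v{\left(-4,-2 \right)} \right)}\right)^{2} = \left(23 - 5\right)^{2} = 18^{2} = 324$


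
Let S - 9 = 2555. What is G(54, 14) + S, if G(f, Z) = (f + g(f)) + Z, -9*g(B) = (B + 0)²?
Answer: 2308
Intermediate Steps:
g(B) = -B²/9 (g(B) = -(B + 0)²/9 = -B²/9)
G(f, Z) = Z + f - f²/9 (G(f, Z) = (f - f²/9) + Z = Z + f - f²/9)
S = 2564 (S = 9 + 2555 = 2564)
G(54, 14) + S = (14 + 54 - ⅑*54²) + 2564 = (14 + 54 - ⅑*2916) + 2564 = (14 + 54 - 324) + 2564 = -256 + 2564 = 2308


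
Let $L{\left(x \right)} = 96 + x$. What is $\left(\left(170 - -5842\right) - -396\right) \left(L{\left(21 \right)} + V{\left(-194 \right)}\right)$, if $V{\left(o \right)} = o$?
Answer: $-493416$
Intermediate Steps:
$\left(\left(170 - -5842\right) - -396\right) \left(L{\left(21 \right)} + V{\left(-194 \right)}\right) = \left(\left(170 - -5842\right) - -396\right) \left(\left(96 + 21\right) - 194\right) = \left(\left(170 + 5842\right) + 396\right) \left(117 - 194\right) = \left(6012 + 396\right) \left(-77\right) = 6408 \left(-77\right) = -493416$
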